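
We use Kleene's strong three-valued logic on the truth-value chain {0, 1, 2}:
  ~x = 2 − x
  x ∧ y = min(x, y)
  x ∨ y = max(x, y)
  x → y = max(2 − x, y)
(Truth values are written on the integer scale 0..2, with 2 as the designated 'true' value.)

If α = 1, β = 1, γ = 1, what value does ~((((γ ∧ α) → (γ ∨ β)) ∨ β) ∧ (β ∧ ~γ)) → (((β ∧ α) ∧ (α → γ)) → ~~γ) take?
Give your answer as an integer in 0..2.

1

γ ∧ α = 1 ∧ 1 = 1
γ ∨ β = 1 ∨ 1 = 1
(γ ∧ α) → (γ ∨ β) = 1 → 1 = 1
((γ ∧ α) → (γ ∨ β)) ∨ β = 1 ∨ 1 = 1
~γ = ~1 = 1
β ∧ ~γ = 1 ∧ 1 = 1
(((γ ∧ α) → (γ ∨ β)) ∨ β) ∧ (β ∧ ~γ) = 1 ∧ 1 = 1
~((((γ ∧ α) → (γ ∨ β)) ∨ β) ∧ (β ∧ ~γ)) = ~1 = 1
β ∧ α = 1 ∧ 1 = 1
α → γ = 1 → 1 = 1
(β ∧ α) ∧ (α → γ) = 1 ∧ 1 = 1
~γ = ~1 = 1
~~γ = ~1 = 1
((β ∧ α) ∧ (α → γ)) → ~~γ = 1 → 1 = 1
~((((γ ∧ α) → (γ ∨ β)) ∨ β) ∧ (β ∧ ~γ)) → (((β ∧ α) ∧ (α → γ)) → ~~γ) = 1 → 1 = 1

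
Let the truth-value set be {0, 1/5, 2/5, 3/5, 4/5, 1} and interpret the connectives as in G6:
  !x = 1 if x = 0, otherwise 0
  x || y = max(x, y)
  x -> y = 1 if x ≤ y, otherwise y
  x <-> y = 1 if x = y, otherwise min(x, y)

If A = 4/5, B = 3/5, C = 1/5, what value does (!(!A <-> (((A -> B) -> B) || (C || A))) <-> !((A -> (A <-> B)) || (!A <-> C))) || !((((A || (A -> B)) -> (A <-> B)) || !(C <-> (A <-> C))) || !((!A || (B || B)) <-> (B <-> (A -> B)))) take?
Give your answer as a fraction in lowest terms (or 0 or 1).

0

!A = !4/5 = 0
A -> B = 4/5 -> 3/5 = 3/5
(A -> B) -> B = 3/5 -> 3/5 = 1
C || A = 1/5 || 4/5 = 4/5
((A -> B) -> B) || (C || A) = 1 || 4/5 = 1
!A <-> (((A -> B) -> B) || (C || A)) = 0 <-> 1 = 0
!(!A <-> (((A -> B) -> B) || (C || A))) = !0 = 1
A <-> B = 4/5 <-> 3/5 = 3/5
A -> (A <-> B) = 4/5 -> 3/5 = 3/5
!A = !4/5 = 0
!A <-> C = 0 <-> 1/5 = 0
(A -> (A <-> B)) || (!A <-> C) = 3/5 || 0 = 3/5
!((A -> (A <-> B)) || (!A <-> C)) = !3/5 = 0
!(!A <-> (((A -> B) -> B) || (C || A))) <-> !((A -> (A <-> B)) || (!A <-> C)) = 1 <-> 0 = 0
A -> B = 4/5 -> 3/5 = 3/5
A || (A -> B) = 4/5 || 3/5 = 4/5
A <-> B = 4/5 <-> 3/5 = 3/5
(A || (A -> B)) -> (A <-> B) = 4/5 -> 3/5 = 3/5
A <-> C = 4/5 <-> 1/5 = 1/5
C <-> (A <-> C) = 1/5 <-> 1/5 = 1
!(C <-> (A <-> C)) = !1 = 0
((A || (A -> B)) -> (A <-> B)) || !(C <-> (A <-> C)) = 3/5 || 0 = 3/5
!A = !4/5 = 0
B || B = 3/5 || 3/5 = 3/5
!A || (B || B) = 0 || 3/5 = 3/5
A -> B = 4/5 -> 3/5 = 3/5
B <-> (A -> B) = 3/5 <-> 3/5 = 1
(!A || (B || B)) <-> (B <-> (A -> B)) = 3/5 <-> 1 = 3/5
!((!A || (B || B)) <-> (B <-> (A -> B))) = !3/5 = 0
(((A || (A -> B)) -> (A <-> B)) || !(C <-> (A <-> C))) || !((!A || (B || B)) <-> (B <-> (A -> B))) = 3/5 || 0 = 3/5
!((((A || (A -> B)) -> (A <-> B)) || !(C <-> (A <-> C))) || !((!A || (B || B)) <-> (B <-> (A -> B)))) = !3/5 = 0
(!(!A <-> (((A -> B) -> B) || (C || A))) <-> !((A -> (A <-> B)) || (!A <-> C))) || !((((A || (A -> B)) -> (A <-> B)) || !(C <-> (A <-> C))) || !((!A || (B || B)) <-> (B <-> (A -> B)))) = 0 || 0 = 0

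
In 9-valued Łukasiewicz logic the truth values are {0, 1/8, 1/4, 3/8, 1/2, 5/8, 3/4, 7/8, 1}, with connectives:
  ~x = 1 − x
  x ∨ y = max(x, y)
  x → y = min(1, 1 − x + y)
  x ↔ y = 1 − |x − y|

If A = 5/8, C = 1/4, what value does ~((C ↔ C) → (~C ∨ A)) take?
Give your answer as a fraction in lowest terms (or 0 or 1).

1/4

C ↔ C = 1/4 ↔ 1/4 = 1
~C = ~1/4 = 3/4
~C ∨ A = 3/4 ∨ 5/8 = 3/4
(C ↔ C) → (~C ∨ A) = 1 → 3/4 = 3/4
~((C ↔ C) → (~C ∨ A)) = ~3/4 = 1/4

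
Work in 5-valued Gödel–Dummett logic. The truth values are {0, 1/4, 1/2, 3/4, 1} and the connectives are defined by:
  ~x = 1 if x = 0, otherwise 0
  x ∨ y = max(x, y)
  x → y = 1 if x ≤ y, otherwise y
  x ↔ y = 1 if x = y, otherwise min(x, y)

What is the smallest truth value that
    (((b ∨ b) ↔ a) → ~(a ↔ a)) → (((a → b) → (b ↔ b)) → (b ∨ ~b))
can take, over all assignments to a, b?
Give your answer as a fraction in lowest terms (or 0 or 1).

1/4

Take a = 0, b = 1/4:
b ∨ b = 1/4 ∨ 1/4 = 1/4
(b ∨ b) ↔ a = 1/4 ↔ 0 = 0
a ↔ a = 0 ↔ 0 = 1
~(a ↔ a) = ~1 = 0
((b ∨ b) ↔ a) → ~(a ↔ a) = 0 → 0 = 1
a → b = 0 → 1/4 = 1
b ↔ b = 1/4 ↔ 1/4 = 1
(a → b) → (b ↔ b) = 1 → 1 = 1
~b = ~1/4 = 0
b ∨ ~b = 1/4 ∨ 0 = 1/4
((a → b) → (b ↔ b)) → (b ∨ ~b) = 1 → 1/4 = 1/4
(((b ∨ b) ↔ a) → ~(a ↔ a)) → (((a → b) → (b ↔ b)) → (b ∨ ~b)) = 1 → 1/4 = 1/4
No assignment yields a value below 1/4, so this is the minimum.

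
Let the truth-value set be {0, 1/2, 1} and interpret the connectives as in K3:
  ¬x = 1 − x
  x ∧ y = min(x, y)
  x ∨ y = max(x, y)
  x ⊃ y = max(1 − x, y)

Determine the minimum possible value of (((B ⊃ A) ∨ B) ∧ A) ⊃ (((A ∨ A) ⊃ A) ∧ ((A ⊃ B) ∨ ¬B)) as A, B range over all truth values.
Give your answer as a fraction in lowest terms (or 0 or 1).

1/2

Take A = 1/2, B = 0:
B ⊃ A = 0 ⊃ 1/2 = 1
(B ⊃ A) ∨ B = 1 ∨ 0 = 1
((B ⊃ A) ∨ B) ∧ A = 1 ∧ 1/2 = 1/2
A ∨ A = 1/2 ∨ 1/2 = 1/2
(A ∨ A) ⊃ A = 1/2 ⊃ 1/2 = 1/2
A ⊃ B = 1/2 ⊃ 0 = 1/2
¬B = ¬0 = 1
(A ⊃ B) ∨ ¬B = 1/2 ∨ 1 = 1
((A ∨ A) ⊃ A) ∧ ((A ⊃ B) ∨ ¬B) = 1/2 ∧ 1 = 1/2
(((B ⊃ A) ∨ B) ∧ A) ⊃ (((A ∨ A) ⊃ A) ∧ ((A ⊃ B) ∨ ¬B)) = 1/2 ⊃ 1/2 = 1/2
No assignment yields a value below 1/2, so this is the minimum.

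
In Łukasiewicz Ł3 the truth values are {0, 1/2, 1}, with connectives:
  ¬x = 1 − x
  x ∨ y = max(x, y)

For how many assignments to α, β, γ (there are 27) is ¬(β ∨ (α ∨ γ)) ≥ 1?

1

value 1: 1 assignment (counts)
value 1/2: 7 assignments
value 0: 19 assignments
So 1 of the 27 assignments meets the threshold.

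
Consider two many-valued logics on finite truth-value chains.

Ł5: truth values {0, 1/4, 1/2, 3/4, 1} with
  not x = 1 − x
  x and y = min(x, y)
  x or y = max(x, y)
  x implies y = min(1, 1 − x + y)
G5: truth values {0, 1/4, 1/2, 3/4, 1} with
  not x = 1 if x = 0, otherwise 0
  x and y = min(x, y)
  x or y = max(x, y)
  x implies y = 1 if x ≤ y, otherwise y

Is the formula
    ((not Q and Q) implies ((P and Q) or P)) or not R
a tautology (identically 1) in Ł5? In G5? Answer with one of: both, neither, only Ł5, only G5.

In Ł5: at P = 0, Q = 1/4, R = 1/4 the value is 3/4 — not a tautology.
In G5: every assignment gives 1 — tautology.

only G5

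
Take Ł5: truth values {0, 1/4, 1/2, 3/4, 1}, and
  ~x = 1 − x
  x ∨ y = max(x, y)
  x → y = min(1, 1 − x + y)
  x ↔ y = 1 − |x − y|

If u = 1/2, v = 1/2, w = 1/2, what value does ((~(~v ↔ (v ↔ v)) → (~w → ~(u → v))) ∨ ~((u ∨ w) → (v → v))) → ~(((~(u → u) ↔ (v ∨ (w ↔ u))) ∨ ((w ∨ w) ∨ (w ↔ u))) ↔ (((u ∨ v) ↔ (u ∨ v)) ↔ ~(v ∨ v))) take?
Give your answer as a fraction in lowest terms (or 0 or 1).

1/2

~v = ~1/2 = 1/2
v ↔ v = 1/2 ↔ 1/2 = 1
~v ↔ (v ↔ v) = 1/2 ↔ 1 = 1/2
~(~v ↔ (v ↔ v)) = ~1/2 = 1/2
~w = ~1/2 = 1/2
u → v = 1/2 → 1/2 = 1
~(u → v) = ~1 = 0
~w → ~(u → v) = 1/2 → 0 = 1/2
~(~v ↔ (v ↔ v)) → (~w → ~(u → v)) = 1/2 → 1/2 = 1
u ∨ w = 1/2 ∨ 1/2 = 1/2
v → v = 1/2 → 1/2 = 1
(u ∨ w) → (v → v) = 1/2 → 1 = 1
~((u ∨ w) → (v → v)) = ~1 = 0
(~(~v ↔ (v ↔ v)) → (~w → ~(u → v))) ∨ ~((u ∨ w) → (v → v)) = 1 ∨ 0 = 1
u → u = 1/2 → 1/2 = 1
~(u → u) = ~1 = 0
w ↔ u = 1/2 ↔ 1/2 = 1
v ∨ (w ↔ u) = 1/2 ∨ 1 = 1
~(u → u) ↔ (v ∨ (w ↔ u)) = 0 ↔ 1 = 0
w ∨ w = 1/2 ∨ 1/2 = 1/2
w ↔ u = 1/2 ↔ 1/2 = 1
(w ∨ w) ∨ (w ↔ u) = 1/2 ∨ 1 = 1
(~(u → u) ↔ (v ∨ (w ↔ u))) ∨ ((w ∨ w) ∨ (w ↔ u)) = 0 ∨ 1 = 1
u ∨ v = 1/2 ∨ 1/2 = 1/2
u ∨ v = 1/2 ∨ 1/2 = 1/2
(u ∨ v) ↔ (u ∨ v) = 1/2 ↔ 1/2 = 1
v ∨ v = 1/2 ∨ 1/2 = 1/2
~(v ∨ v) = ~1/2 = 1/2
((u ∨ v) ↔ (u ∨ v)) ↔ ~(v ∨ v) = 1 ↔ 1/2 = 1/2
((~(u → u) ↔ (v ∨ (w ↔ u))) ∨ ((w ∨ w) ∨ (w ↔ u))) ↔ (((u ∨ v) ↔ (u ∨ v)) ↔ ~(v ∨ v)) = 1 ↔ 1/2 = 1/2
~(((~(u → u) ↔ (v ∨ (w ↔ u))) ∨ ((w ∨ w) ∨ (w ↔ u))) ↔ (((u ∨ v) ↔ (u ∨ v)) ↔ ~(v ∨ v))) = ~1/2 = 1/2
((~(~v ↔ (v ↔ v)) → (~w → ~(u → v))) ∨ ~((u ∨ w) → (v → v))) → ~(((~(u → u) ↔ (v ∨ (w ↔ u))) ∨ ((w ∨ w) ∨ (w ↔ u))) ↔ (((u ∨ v) ↔ (u ∨ v)) ↔ ~(v ∨ v))) = 1 → 1/2 = 1/2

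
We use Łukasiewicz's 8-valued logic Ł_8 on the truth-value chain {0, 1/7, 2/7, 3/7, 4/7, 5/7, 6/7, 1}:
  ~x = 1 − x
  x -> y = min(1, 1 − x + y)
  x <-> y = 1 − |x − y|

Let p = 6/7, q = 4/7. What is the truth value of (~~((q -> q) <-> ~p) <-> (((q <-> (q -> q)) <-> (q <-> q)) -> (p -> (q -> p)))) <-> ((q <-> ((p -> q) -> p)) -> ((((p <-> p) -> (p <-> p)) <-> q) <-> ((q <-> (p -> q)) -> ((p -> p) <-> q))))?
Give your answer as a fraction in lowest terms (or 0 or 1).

q -> q = 4/7 -> 4/7 = 1
~p = ~6/7 = 1/7
(q -> q) <-> ~p = 1 <-> 1/7 = 1/7
~((q -> q) <-> ~p) = ~1/7 = 6/7
~~((q -> q) <-> ~p) = ~6/7 = 1/7
q -> q = 4/7 -> 4/7 = 1
q <-> (q -> q) = 4/7 <-> 1 = 4/7
q <-> q = 4/7 <-> 4/7 = 1
(q <-> (q -> q)) <-> (q <-> q) = 4/7 <-> 1 = 4/7
q -> p = 4/7 -> 6/7 = 1
p -> (q -> p) = 6/7 -> 1 = 1
((q <-> (q -> q)) <-> (q <-> q)) -> (p -> (q -> p)) = 4/7 -> 1 = 1
~~((q -> q) <-> ~p) <-> (((q <-> (q -> q)) <-> (q <-> q)) -> (p -> (q -> p))) = 1/7 <-> 1 = 1/7
p -> q = 6/7 -> 4/7 = 5/7
(p -> q) -> p = 5/7 -> 6/7 = 1
q <-> ((p -> q) -> p) = 4/7 <-> 1 = 4/7
p <-> p = 6/7 <-> 6/7 = 1
p <-> p = 6/7 <-> 6/7 = 1
(p <-> p) -> (p <-> p) = 1 -> 1 = 1
((p <-> p) -> (p <-> p)) <-> q = 1 <-> 4/7 = 4/7
p -> q = 6/7 -> 4/7 = 5/7
q <-> (p -> q) = 4/7 <-> 5/7 = 6/7
p -> p = 6/7 -> 6/7 = 1
(p -> p) <-> q = 1 <-> 4/7 = 4/7
(q <-> (p -> q)) -> ((p -> p) <-> q) = 6/7 -> 4/7 = 5/7
(((p <-> p) -> (p <-> p)) <-> q) <-> ((q <-> (p -> q)) -> ((p -> p) <-> q)) = 4/7 <-> 5/7 = 6/7
(q <-> ((p -> q) -> p)) -> ((((p <-> p) -> (p <-> p)) <-> q) <-> ((q <-> (p -> q)) -> ((p -> p) <-> q))) = 4/7 -> 6/7 = 1
(~~((q -> q) <-> ~p) <-> (((q <-> (q -> q)) <-> (q <-> q)) -> (p -> (q -> p)))) <-> ((q <-> ((p -> q) -> p)) -> ((((p <-> p) -> (p <-> p)) <-> q) <-> ((q <-> (p -> q)) -> ((p -> p) <-> q)))) = 1/7 <-> 1 = 1/7

1/7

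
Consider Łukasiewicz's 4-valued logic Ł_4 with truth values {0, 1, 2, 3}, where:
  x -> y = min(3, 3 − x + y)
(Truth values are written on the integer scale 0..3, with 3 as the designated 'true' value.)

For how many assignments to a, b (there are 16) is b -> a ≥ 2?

13

a = 0, b = 0 ↦ 3  ≥
a = 0, b = 1 ↦ 2  ≥
a = 0, b = 2 ↦ 1  <
a = 0, b = 3 ↦ 0  <
a = 1, b = 0 ↦ 3  ≥
a = 1, b = 1 ↦ 3  ≥
a = 1, b = 2 ↦ 2  ≥
a = 1, b = 3 ↦ 1  <
a = 2, b = 0 ↦ 3  ≥
a = 2, b = 1 ↦ 3  ≥
a = 2, b = 2 ↦ 3  ≥
a = 2, b = 3 ↦ 2  ≥
a = 3, b = 0 ↦ 3  ≥
a = 3, b = 1 ↦ 3  ≥
a = 3, b = 2 ↦ 3  ≥
a = 3, b = 3 ↦ 3  ≥
So 13 of the 16 assignments meet the threshold.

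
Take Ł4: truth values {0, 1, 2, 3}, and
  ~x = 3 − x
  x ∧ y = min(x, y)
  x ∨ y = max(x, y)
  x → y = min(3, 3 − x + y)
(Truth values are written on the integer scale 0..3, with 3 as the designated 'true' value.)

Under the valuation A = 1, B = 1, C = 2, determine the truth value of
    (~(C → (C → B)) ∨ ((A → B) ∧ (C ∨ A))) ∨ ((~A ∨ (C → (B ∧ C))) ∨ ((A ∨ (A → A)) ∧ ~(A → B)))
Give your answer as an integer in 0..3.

C → B = 2 → 1 = 2
C → (C → B) = 2 → 2 = 3
~(C → (C → B)) = ~3 = 0
A → B = 1 → 1 = 3
C ∨ A = 2 ∨ 1 = 2
(A → B) ∧ (C ∨ A) = 3 ∧ 2 = 2
~(C → (C → B)) ∨ ((A → B) ∧ (C ∨ A)) = 0 ∨ 2 = 2
~A = ~1 = 2
B ∧ C = 1 ∧ 2 = 1
C → (B ∧ C) = 2 → 1 = 2
~A ∨ (C → (B ∧ C)) = 2 ∨ 2 = 2
A → A = 1 → 1 = 3
A ∨ (A → A) = 1 ∨ 3 = 3
A → B = 1 → 1 = 3
~(A → B) = ~3 = 0
(A ∨ (A → A)) ∧ ~(A → B) = 3 ∧ 0 = 0
(~A ∨ (C → (B ∧ C))) ∨ ((A ∨ (A → A)) ∧ ~(A → B)) = 2 ∨ 0 = 2
(~(C → (C → B)) ∨ ((A → B) ∧ (C ∨ A))) ∨ ((~A ∨ (C → (B ∧ C))) ∨ ((A ∨ (A → A)) ∧ ~(A → B))) = 2 ∨ 2 = 2

2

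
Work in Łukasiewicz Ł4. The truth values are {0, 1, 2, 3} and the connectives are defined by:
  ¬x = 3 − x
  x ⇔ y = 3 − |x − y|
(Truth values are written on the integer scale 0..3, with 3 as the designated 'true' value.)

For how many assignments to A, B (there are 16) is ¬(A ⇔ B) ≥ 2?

A = 0, B = 0 ↦ 0  <
A = 0, B = 1 ↦ 1  <
A = 0, B = 2 ↦ 2  ≥
A = 0, B = 3 ↦ 3  ≥
A = 1, B = 0 ↦ 1  <
A = 1, B = 1 ↦ 0  <
A = 1, B = 2 ↦ 1  <
A = 1, B = 3 ↦ 2  ≥
A = 2, B = 0 ↦ 2  ≥
A = 2, B = 1 ↦ 1  <
A = 2, B = 2 ↦ 0  <
A = 2, B = 3 ↦ 1  <
A = 3, B = 0 ↦ 3  ≥
A = 3, B = 1 ↦ 2  ≥
A = 3, B = 2 ↦ 1  <
A = 3, B = 3 ↦ 0  <
So 6 of the 16 assignments meet the threshold.

6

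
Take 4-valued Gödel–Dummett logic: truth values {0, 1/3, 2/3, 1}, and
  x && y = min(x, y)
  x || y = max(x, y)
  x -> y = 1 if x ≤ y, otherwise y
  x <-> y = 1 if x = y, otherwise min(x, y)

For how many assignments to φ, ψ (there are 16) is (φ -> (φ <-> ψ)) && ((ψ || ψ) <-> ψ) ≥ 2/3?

φ = 0, ψ = 0 ↦ 1  ≥
φ = 0, ψ = 1/3 ↦ 1  ≥
φ = 0, ψ = 2/3 ↦ 1  ≥
φ = 0, ψ = 1 ↦ 1  ≥
φ = 1/3, ψ = 0 ↦ 0  <
φ = 1/3, ψ = 1/3 ↦ 1  ≥
φ = 1/3, ψ = 2/3 ↦ 1  ≥
φ = 1/3, ψ = 1 ↦ 1  ≥
φ = 2/3, ψ = 0 ↦ 0  <
φ = 2/3, ψ = 1/3 ↦ 1/3  <
φ = 2/3, ψ = 2/3 ↦ 1  ≥
φ = 2/3, ψ = 1 ↦ 1  ≥
φ = 1, ψ = 0 ↦ 0  <
φ = 1, ψ = 1/3 ↦ 1/3  <
φ = 1, ψ = 2/3 ↦ 2/3  ≥
φ = 1, ψ = 1 ↦ 1  ≥
So 11 of the 16 assignments meet the threshold.

11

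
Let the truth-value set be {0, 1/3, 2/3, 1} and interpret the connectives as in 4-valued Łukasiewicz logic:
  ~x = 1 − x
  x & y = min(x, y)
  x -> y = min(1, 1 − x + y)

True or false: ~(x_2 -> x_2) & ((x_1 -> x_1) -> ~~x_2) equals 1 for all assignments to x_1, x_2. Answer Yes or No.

Counterexample: take x_1 = 0, x_2 = 0.
x_2 -> x_2 = 0 -> 0 = 1
~(x_2 -> x_2) = ~1 = 0
x_1 -> x_1 = 0 -> 0 = 1
~x_2 = ~0 = 1
~~x_2 = ~1 = 0
(x_1 -> x_1) -> ~~x_2 = 1 -> 0 = 0
~(x_2 -> x_2) & ((x_1 -> x_1) -> ~~x_2) = 0 & 0 = 0
This gives 0 ≠ 1.

No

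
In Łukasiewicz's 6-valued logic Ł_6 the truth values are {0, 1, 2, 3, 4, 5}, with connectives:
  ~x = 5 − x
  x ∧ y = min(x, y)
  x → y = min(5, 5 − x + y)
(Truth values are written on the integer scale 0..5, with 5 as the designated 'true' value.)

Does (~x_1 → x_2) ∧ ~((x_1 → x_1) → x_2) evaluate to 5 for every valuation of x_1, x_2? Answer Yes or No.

No

Counterexample: take x_1 = 0, x_2 = 0.
~x_1 = ~0 = 5
~x_1 → x_2 = 5 → 0 = 0
x_1 → x_1 = 0 → 0 = 5
(x_1 → x_1) → x_2 = 5 → 0 = 0
~((x_1 → x_1) → x_2) = ~0 = 5
(~x_1 → x_2) ∧ ~((x_1 → x_1) → x_2) = 0 ∧ 5 = 0
This gives 0 ≠ 5.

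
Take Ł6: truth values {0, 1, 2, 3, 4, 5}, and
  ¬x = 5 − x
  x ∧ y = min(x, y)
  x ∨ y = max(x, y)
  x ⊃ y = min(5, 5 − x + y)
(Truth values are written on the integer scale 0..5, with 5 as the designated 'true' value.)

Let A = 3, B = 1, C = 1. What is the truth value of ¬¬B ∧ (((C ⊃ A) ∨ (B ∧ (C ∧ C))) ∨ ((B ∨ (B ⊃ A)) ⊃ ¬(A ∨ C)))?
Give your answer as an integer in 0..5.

1

¬B = ¬1 = 4
¬¬B = ¬4 = 1
C ⊃ A = 1 ⊃ 3 = 5
C ∧ C = 1 ∧ 1 = 1
B ∧ (C ∧ C) = 1 ∧ 1 = 1
(C ⊃ A) ∨ (B ∧ (C ∧ C)) = 5 ∨ 1 = 5
B ⊃ A = 1 ⊃ 3 = 5
B ∨ (B ⊃ A) = 1 ∨ 5 = 5
A ∨ C = 3 ∨ 1 = 3
¬(A ∨ C) = ¬3 = 2
(B ∨ (B ⊃ A)) ⊃ ¬(A ∨ C) = 5 ⊃ 2 = 2
((C ⊃ A) ∨ (B ∧ (C ∧ C))) ∨ ((B ∨ (B ⊃ A)) ⊃ ¬(A ∨ C)) = 5 ∨ 2 = 5
¬¬B ∧ (((C ⊃ A) ∨ (B ∧ (C ∧ C))) ∨ ((B ∨ (B ⊃ A)) ⊃ ¬(A ∨ C))) = 1 ∧ 5 = 1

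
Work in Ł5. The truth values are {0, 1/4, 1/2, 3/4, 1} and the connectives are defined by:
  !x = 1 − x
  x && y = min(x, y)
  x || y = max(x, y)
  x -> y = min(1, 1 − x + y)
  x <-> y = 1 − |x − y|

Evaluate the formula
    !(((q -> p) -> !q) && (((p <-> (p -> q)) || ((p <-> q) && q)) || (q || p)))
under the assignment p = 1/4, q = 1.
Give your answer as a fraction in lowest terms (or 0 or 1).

1/4

q -> p = 1 -> 1/4 = 1/4
!q = !1 = 0
(q -> p) -> !q = 1/4 -> 0 = 3/4
p -> q = 1/4 -> 1 = 1
p <-> (p -> q) = 1/4 <-> 1 = 1/4
p <-> q = 1/4 <-> 1 = 1/4
(p <-> q) && q = 1/4 && 1 = 1/4
(p <-> (p -> q)) || ((p <-> q) && q) = 1/4 || 1/4 = 1/4
q || p = 1 || 1/4 = 1
((p <-> (p -> q)) || ((p <-> q) && q)) || (q || p) = 1/4 || 1 = 1
((q -> p) -> !q) && (((p <-> (p -> q)) || ((p <-> q) && q)) || (q || p)) = 3/4 && 1 = 3/4
!(((q -> p) -> !q) && (((p <-> (p -> q)) || ((p <-> q) && q)) || (q || p))) = !3/4 = 1/4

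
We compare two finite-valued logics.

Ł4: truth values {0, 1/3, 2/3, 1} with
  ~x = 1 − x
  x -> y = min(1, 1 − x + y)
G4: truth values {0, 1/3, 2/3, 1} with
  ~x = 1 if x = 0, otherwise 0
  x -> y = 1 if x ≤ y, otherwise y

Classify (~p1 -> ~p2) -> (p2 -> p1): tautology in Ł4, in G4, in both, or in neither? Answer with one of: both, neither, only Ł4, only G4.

only Ł4

In Ł4: every assignment gives 1 — tautology.
In G4: at p1 = 1/3, p2 = 2/3 the value is 1/3 — not a tautology.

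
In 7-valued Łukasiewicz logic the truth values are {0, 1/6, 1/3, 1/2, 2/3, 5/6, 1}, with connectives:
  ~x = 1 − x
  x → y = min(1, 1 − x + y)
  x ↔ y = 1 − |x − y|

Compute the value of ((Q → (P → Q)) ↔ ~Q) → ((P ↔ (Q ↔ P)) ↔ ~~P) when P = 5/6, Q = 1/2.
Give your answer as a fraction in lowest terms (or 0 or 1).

P → Q = 5/6 → 1/2 = 2/3
Q → (P → Q) = 1/2 → 2/3 = 1
~Q = ~1/2 = 1/2
(Q → (P → Q)) ↔ ~Q = 1 ↔ 1/2 = 1/2
Q ↔ P = 1/2 ↔ 5/6 = 2/3
P ↔ (Q ↔ P) = 5/6 ↔ 2/3 = 5/6
~P = ~5/6 = 1/6
~~P = ~1/6 = 5/6
(P ↔ (Q ↔ P)) ↔ ~~P = 5/6 ↔ 5/6 = 1
((Q → (P → Q)) ↔ ~Q) → ((P ↔ (Q ↔ P)) ↔ ~~P) = 1/2 → 1 = 1

1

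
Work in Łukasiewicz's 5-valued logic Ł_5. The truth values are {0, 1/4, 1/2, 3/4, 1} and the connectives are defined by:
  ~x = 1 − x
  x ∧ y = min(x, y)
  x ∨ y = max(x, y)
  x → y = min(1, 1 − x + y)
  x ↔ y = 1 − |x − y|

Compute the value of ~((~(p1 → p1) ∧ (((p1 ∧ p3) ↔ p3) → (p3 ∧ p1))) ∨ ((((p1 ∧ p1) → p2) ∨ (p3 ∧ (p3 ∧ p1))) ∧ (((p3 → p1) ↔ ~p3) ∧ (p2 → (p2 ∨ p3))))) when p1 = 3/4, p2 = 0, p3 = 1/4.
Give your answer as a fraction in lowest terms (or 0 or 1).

3/4

p1 → p1 = 3/4 → 3/4 = 1
~(p1 → p1) = ~1 = 0
p1 ∧ p3 = 3/4 ∧ 1/4 = 1/4
(p1 ∧ p3) ↔ p3 = 1/4 ↔ 1/4 = 1
p3 ∧ p1 = 1/4 ∧ 3/4 = 1/4
((p1 ∧ p3) ↔ p3) → (p3 ∧ p1) = 1 → 1/4 = 1/4
~(p1 → p1) ∧ (((p1 ∧ p3) ↔ p3) → (p3 ∧ p1)) = 0 ∧ 1/4 = 0
p1 ∧ p1 = 3/4 ∧ 3/4 = 3/4
(p1 ∧ p1) → p2 = 3/4 → 0 = 1/4
p3 ∧ p1 = 1/4 ∧ 3/4 = 1/4
p3 ∧ (p3 ∧ p1) = 1/4 ∧ 1/4 = 1/4
((p1 ∧ p1) → p2) ∨ (p3 ∧ (p3 ∧ p1)) = 1/4 ∨ 1/4 = 1/4
p3 → p1 = 1/4 → 3/4 = 1
~p3 = ~1/4 = 3/4
(p3 → p1) ↔ ~p3 = 1 ↔ 3/4 = 3/4
p2 ∨ p3 = 0 ∨ 1/4 = 1/4
p2 → (p2 ∨ p3) = 0 → 1/4 = 1
((p3 → p1) ↔ ~p3) ∧ (p2 → (p2 ∨ p3)) = 3/4 ∧ 1 = 3/4
(((p1 ∧ p1) → p2) ∨ (p3 ∧ (p3 ∧ p1))) ∧ (((p3 → p1) ↔ ~p3) ∧ (p2 → (p2 ∨ p3))) = 1/4 ∧ 3/4 = 1/4
(~(p1 → p1) ∧ (((p1 ∧ p3) ↔ p3) → (p3 ∧ p1))) ∨ ((((p1 ∧ p1) → p2) ∨ (p3 ∧ (p3 ∧ p1))) ∧ (((p3 → p1) ↔ ~p3) ∧ (p2 → (p2 ∨ p3)))) = 0 ∨ 1/4 = 1/4
~((~(p1 → p1) ∧ (((p1 ∧ p3) ↔ p3) → (p3 ∧ p1))) ∨ ((((p1 ∧ p1) → p2) ∨ (p3 ∧ (p3 ∧ p1))) ∧ (((p3 → p1) ↔ ~p3) ∧ (p2 → (p2 ∨ p3))))) = ~1/4 = 3/4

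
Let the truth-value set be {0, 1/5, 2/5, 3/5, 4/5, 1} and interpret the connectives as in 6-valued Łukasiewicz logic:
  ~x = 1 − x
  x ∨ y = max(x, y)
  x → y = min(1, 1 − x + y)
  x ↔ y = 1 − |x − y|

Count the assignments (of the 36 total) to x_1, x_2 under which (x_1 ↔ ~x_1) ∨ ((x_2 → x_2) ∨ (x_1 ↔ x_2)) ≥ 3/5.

36

value 1: 36 assignments (counts)
So 36 of the 36 assignments meet the threshold.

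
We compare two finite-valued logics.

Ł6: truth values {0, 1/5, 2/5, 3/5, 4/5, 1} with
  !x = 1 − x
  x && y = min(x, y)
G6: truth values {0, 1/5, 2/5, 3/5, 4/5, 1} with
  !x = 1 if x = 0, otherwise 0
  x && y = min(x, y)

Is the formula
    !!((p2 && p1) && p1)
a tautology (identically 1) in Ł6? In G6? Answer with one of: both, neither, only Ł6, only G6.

In Ł6: at p1 = 0, p2 = 0 the value is 0 — not a tautology.
In G6: at p1 = 0, p2 = 0 the value is 0 — not a tautology.

neither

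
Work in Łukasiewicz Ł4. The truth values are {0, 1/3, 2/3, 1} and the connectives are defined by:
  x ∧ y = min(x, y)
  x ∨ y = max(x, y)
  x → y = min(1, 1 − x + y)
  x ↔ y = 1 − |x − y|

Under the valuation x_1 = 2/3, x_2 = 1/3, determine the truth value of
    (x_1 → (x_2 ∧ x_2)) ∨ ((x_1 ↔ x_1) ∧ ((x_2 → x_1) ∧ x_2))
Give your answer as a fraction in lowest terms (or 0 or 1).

x_2 ∧ x_2 = 1/3 ∧ 1/3 = 1/3
x_1 → (x_2 ∧ x_2) = 2/3 → 1/3 = 2/3
x_1 ↔ x_1 = 2/3 ↔ 2/3 = 1
x_2 → x_1 = 1/3 → 2/3 = 1
(x_2 → x_1) ∧ x_2 = 1 ∧ 1/3 = 1/3
(x_1 ↔ x_1) ∧ ((x_2 → x_1) ∧ x_2) = 1 ∧ 1/3 = 1/3
(x_1 → (x_2 ∧ x_2)) ∨ ((x_1 ↔ x_1) ∧ ((x_2 → x_1) ∧ x_2)) = 2/3 ∨ 1/3 = 2/3

2/3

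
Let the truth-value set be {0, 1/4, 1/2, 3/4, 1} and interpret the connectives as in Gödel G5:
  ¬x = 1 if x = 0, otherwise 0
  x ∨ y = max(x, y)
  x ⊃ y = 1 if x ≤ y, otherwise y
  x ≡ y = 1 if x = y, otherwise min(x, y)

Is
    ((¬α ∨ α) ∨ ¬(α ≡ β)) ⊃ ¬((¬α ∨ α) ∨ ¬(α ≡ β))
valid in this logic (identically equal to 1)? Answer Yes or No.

No

Counterexample: take α = 0, β = 0.
¬α = ¬0 = 1
¬α ∨ α = 1 ∨ 0 = 1
α ≡ β = 0 ≡ 0 = 1
¬(α ≡ β) = ¬1 = 0
(¬α ∨ α) ∨ ¬(α ≡ β) = 1 ∨ 0 = 1
¬α = ¬0 = 1
¬α ∨ α = 1 ∨ 0 = 1
α ≡ β = 0 ≡ 0 = 1
¬(α ≡ β) = ¬1 = 0
(¬α ∨ α) ∨ ¬(α ≡ β) = 1 ∨ 0 = 1
¬((¬α ∨ α) ∨ ¬(α ≡ β)) = ¬1 = 0
((¬α ∨ α) ∨ ¬(α ≡ β)) ⊃ ¬((¬α ∨ α) ∨ ¬(α ≡ β)) = 1 ⊃ 0 = 0
This gives 0 ≠ 1.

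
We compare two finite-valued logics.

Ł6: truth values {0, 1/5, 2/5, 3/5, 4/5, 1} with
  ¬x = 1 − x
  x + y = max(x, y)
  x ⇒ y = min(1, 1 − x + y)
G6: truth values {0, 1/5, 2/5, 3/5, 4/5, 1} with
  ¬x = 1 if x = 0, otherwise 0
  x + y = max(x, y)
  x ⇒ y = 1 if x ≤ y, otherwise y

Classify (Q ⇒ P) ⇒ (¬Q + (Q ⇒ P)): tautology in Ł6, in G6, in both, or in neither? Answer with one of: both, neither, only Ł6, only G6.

In Ł6: every assignment gives 1 — tautology.
In G6: every assignment gives 1 — tautology.

both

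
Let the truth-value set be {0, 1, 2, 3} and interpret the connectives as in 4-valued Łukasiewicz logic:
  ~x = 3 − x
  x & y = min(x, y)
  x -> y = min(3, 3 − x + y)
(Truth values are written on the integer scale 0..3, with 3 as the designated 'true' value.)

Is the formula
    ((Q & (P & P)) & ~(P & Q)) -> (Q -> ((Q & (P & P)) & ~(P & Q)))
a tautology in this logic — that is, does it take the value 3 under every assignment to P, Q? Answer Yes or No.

Yes

P = 0, Q = 0 ↦ 3
P = 0, Q = 1 ↦ 3
P = 0, Q = 2 ↦ 3
P = 0, Q = 3 ↦ 3
P = 1, Q = 0 ↦ 3
P = 1, Q = 1 ↦ 3
P = 1, Q = 2 ↦ 3
P = 1, Q = 3 ↦ 3
P = 2, Q = 0 ↦ 3
P = 2, Q = 1 ↦ 3
P = 2, Q = 2 ↦ 3
P = 2, Q = 3 ↦ 3
P = 3, Q = 0 ↦ 3
P = 3, Q = 1 ↦ 3
P = 3, Q = 2 ↦ 3
P = 3, Q = 3 ↦ 3
Every assignment gives a value ≥ 3.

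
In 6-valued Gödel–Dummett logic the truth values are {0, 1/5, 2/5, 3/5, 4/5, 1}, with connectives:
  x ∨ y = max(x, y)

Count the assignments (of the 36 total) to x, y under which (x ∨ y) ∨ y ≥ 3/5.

value 1: 11 assignments (counts)
value 4/5: 9 assignments (counts)
value 3/5: 7 assignments (counts)
value 2/5: 5 assignments
value 1/5: 3 assignments
value 0: 1 assignment
So 27 of the 36 assignments meet the threshold.

27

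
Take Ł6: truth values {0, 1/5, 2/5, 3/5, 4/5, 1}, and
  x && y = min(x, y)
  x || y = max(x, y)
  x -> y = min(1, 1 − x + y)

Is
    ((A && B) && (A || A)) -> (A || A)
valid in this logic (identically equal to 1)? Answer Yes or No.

At A = 1/5, B = 4/5, for instance:
A && B = 1/5 && 4/5 = 1/5
A || A = 1/5 || 1/5 = 1/5
(A && B) && (A || A) = 1/5 && 1/5 = 1/5
((A && B) && (A || A)) -> (A || A) = 1/5 -> 1/5 = 1
and checking the remaining 35 assignments likewise gives ≥ 1 in every case.

Yes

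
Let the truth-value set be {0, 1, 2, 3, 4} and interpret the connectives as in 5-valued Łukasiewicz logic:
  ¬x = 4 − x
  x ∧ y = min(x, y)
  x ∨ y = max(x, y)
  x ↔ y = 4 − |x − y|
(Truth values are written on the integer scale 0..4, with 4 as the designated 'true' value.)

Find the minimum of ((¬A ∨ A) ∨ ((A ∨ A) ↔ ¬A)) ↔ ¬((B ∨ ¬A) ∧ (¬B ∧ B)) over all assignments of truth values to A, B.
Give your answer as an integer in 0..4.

Take A = 0, B = 2:
¬A = ¬0 = 4
¬A ∨ A = 4 ∨ 0 = 4
A ∨ A = 0 ∨ 0 = 0
¬A = ¬0 = 4
(A ∨ A) ↔ ¬A = 0 ↔ 4 = 0
(¬A ∨ A) ∨ ((A ∨ A) ↔ ¬A) = 4 ∨ 0 = 4
¬A = ¬0 = 4
B ∨ ¬A = 2 ∨ 4 = 4
¬B = ¬2 = 2
¬B ∧ B = 2 ∧ 2 = 2
(B ∨ ¬A) ∧ (¬B ∧ B) = 4 ∧ 2 = 2
¬((B ∨ ¬A) ∧ (¬B ∧ B)) = ¬2 = 2
((¬A ∨ A) ∨ ((A ∨ A) ↔ ¬A)) ↔ ¬((B ∨ ¬A) ∧ (¬B ∧ B)) = 4 ↔ 2 = 2
No assignment yields a value below 2, so this is the minimum.

2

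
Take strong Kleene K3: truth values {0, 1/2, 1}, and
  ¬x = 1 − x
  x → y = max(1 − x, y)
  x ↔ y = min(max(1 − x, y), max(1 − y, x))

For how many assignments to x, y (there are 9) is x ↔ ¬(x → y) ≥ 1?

x = 0, y = 0 ↦ 1  ≥
x = 0, y = 1/2 ↦ 1  ≥
x = 0, y = 1 ↦ 1  ≥
x = 1/2, y = 0 ↦ 1/2  <
x = 1/2, y = 1/2 ↦ 1/2  <
x = 1/2, y = 1 ↦ 1/2  <
x = 1, y = 0 ↦ 1  ≥
x = 1, y = 1/2 ↦ 1/2  <
x = 1, y = 1 ↦ 0  <
So 4 of the 9 assignments meet the threshold.

4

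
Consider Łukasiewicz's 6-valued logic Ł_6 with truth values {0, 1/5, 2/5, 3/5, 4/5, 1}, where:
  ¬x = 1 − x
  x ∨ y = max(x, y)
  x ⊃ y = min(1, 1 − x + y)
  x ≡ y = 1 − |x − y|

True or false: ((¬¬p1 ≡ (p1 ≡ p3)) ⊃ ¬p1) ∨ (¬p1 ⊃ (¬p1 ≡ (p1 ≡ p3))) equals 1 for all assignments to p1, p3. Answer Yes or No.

No

Counterexample: take p1 = 1/5, p3 = 1.
¬p1 = ¬1/5 = 4/5
¬¬p1 = ¬4/5 = 1/5
p1 ≡ p3 = 1/5 ≡ 1 = 1/5
¬¬p1 ≡ (p1 ≡ p3) = 1/5 ≡ 1/5 = 1
¬p1 = ¬1/5 = 4/5
(¬¬p1 ≡ (p1 ≡ p3)) ⊃ ¬p1 = 1 ⊃ 4/5 = 4/5
¬p1 = ¬1/5 = 4/5
¬p1 = ¬1/5 = 4/5
p1 ≡ p3 = 1/5 ≡ 1 = 1/5
¬p1 ≡ (p1 ≡ p3) = 4/5 ≡ 1/5 = 2/5
¬p1 ⊃ (¬p1 ≡ (p1 ≡ p3)) = 4/5 ⊃ 2/5 = 3/5
((¬¬p1 ≡ (p1 ≡ p3)) ⊃ ¬p1) ∨ (¬p1 ⊃ (¬p1 ≡ (p1 ≡ p3))) = 4/5 ∨ 3/5 = 4/5
This gives 4/5 ≠ 1.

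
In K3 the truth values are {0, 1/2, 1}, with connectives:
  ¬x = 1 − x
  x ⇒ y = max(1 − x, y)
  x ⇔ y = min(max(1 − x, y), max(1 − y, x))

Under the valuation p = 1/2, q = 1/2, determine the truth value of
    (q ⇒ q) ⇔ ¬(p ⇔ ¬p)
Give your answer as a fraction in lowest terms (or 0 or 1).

q ⇒ q = 1/2 ⇒ 1/2 = 1/2
¬p = ¬1/2 = 1/2
p ⇔ ¬p = 1/2 ⇔ 1/2 = 1/2
¬(p ⇔ ¬p) = ¬1/2 = 1/2
(q ⇒ q) ⇔ ¬(p ⇔ ¬p) = 1/2 ⇔ 1/2 = 1/2

1/2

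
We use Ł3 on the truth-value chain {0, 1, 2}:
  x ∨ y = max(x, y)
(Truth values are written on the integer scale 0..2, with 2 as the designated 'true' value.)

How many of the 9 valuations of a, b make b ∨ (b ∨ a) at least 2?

5

a = 0, b = 0 ↦ 0  <
a = 0, b = 1 ↦ 1  <
a = 0, b = 2 ↦ 2  ≥
a = 1, b = 0 ↦ 1  <
a = 1, b = 1 ↦ 1  <
a = 1, b = 2 ↦ 2  ≥
a = 2, b = 0 ↦ 2  ≥
a = 2, b = 1 ↦ 2  ≥
a = 2, b = 2 ↦ 2  ≥
So 5 of the 9 assignments meet the threshold.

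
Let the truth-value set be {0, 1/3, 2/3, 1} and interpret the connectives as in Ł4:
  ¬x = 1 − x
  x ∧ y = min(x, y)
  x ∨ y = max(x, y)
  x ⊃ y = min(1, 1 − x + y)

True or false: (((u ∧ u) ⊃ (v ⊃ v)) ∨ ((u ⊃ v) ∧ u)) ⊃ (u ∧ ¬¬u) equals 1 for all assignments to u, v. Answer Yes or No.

Counterexample: take u = 0, v = 0.
u ∧ u = 0 ∧ 0 = 0
v ⊃ v = 0 ⊃ 0 = 1
(u ∧ u) ⊃ (v ⊃ v) = 0 ⊃ 1 = 1
u ⊃ v = 0 ⊃ 0 = 1
(u ⊃ v) ∧ u = 1 ∧ 0 = 0
((u ∧ u) ⊃ (v ⊃ v)) ∨ ((u ⊃ v) ∧ u) = 1 ∨ 0 = 1
¬u = ¬0 = 1
¬¬u = ¬1 = 0
u ∧ ¬¬u = 0 ∧ 0 = 0
(((u ∧ u) ⊃ (v ⊃ v)) ∨ ((u ⊃ v) ∧ u)) ⊃ (u ∧ ¬¬u) = 1 ⊃ 0 = 0
This gives 0 ≠ 1.

No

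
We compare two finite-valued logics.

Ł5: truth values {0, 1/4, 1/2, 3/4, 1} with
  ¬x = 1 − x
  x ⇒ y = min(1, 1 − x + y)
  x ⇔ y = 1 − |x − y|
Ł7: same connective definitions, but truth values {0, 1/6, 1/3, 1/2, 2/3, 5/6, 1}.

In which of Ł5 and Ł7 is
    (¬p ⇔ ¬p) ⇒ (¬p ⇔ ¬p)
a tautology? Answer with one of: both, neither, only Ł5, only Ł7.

both

In Ł5: every assignment gives 1 — tautology.
In Ł7: every assignment gives 1 — tautology.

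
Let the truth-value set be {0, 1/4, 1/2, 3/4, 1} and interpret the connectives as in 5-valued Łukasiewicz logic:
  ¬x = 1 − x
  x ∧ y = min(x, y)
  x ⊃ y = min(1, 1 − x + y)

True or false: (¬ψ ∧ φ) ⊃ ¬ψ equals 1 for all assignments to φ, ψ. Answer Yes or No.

Yes

At φ = 1/4, ψ = 3/4, for instance:
¬ψ = ¬3/4 = 1/4
¬ψ ∧ φ = 1/4 ∧ 1/4 = 1/4
(¬ψ ∧ φ) ⊃ ¬ψ = 1/4 ⊃ 1/4 = 1
and checking the remaining 24 assignments likewise gives ≥ 1 in every case.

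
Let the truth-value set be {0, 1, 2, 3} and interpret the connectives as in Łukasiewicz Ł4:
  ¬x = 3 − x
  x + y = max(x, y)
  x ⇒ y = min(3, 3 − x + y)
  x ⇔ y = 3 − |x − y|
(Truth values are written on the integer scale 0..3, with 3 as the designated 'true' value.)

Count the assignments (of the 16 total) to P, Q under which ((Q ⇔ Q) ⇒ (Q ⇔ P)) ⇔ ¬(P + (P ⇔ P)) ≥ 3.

2

P = 0, Q = 0 ↦ 0  <
P = 0, Q = 1 ↦ 1  <
P = 0, Q = 2 ↦ 2  <
P = 0, Q = 3 ↦ 3  ≥
P = 1, Q = 0 ↦ 1  <
P = 1, Q = 1 ↦ 0  <
P = 1, Q = 2 ↦ 1  <
P = 1, Q = 3 ↦ 2  <
P = 2, Q = 0 ↦ 2  <
P = 2, Q = 1 ↦ 1  <
P = 2, Q = 2 ↦ 0  <
P = 2, Q = 3 ↦ 1  <
P = 3, Q = 0 ↦ 3  ≥
P = 3, Q = 1 ↦ 2  <
P = 3, Q = 2 ↦ 1  <
P = 3, Q = 3 ↦ 0  <
So 2 of the 16 assignments meet the threshold.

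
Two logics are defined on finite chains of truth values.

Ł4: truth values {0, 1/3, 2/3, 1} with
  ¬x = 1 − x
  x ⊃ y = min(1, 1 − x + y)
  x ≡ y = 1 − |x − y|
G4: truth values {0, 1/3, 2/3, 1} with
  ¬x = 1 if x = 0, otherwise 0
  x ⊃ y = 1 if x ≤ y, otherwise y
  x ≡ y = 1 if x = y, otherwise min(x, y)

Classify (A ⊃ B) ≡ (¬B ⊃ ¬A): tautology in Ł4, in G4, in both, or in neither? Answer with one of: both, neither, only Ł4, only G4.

In Ł4: every assignment gives 1 — tautology.
In G4: at A = 2/3, B = 1/3 the value is 1/3 — not a tautology.

only Ł4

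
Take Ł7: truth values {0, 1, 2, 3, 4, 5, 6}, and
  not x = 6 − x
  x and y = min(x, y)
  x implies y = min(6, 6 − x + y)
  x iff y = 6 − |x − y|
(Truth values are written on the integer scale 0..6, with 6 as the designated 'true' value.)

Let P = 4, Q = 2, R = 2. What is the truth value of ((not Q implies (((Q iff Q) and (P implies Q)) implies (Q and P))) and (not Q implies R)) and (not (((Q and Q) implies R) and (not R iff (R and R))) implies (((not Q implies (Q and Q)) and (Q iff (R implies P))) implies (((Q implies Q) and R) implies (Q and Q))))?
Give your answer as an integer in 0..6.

4

not Q = not 2 = 4
Q iff Q = 2 iff 2 = 6
P implies Q = 4 implies 2 = 4
(Q iff Q) and (P implies Q) = 6 and 4 = 4
Q and P = 2 and 4 = 2
((Q iff Q) and (P implies Q)) implies (Q and P) = 4 implies 2 = 4
not Q implies (((Q iff Q) and (P implies Q)) implies (Q and P)) = 4 implies 4 = 6
not Q = not 2 = 4
not Q implies R = 4 implies 2 = 4
(not Q implies (((Q iff Q) and (P implies Q)) implies (Q and P))) and (not Q implies R) = 6 and 4 = 4
Q and Q = 2 and 2 = 2
(Q and Q) implies R = 2 implies 2 = 6
not R = not 2 = 4
R and R = 2 and 2 = 2
not R iff (R and R) = 4 iff 2 = 4
((Q and Q) implies R) and (not R iff (R and R)) = 6 and 4 = 4
not (((Q and Q) implies R) and (not R iff (R and R))) = not 4 = 2
not Q = not 2 = 4
Q and Q = 2 and 2 = 2
not Q implies (Q and Q) = 4 implies 2 = 4
R implies P = 2 implies 4 = 6
Q iff (R implies P) = 2 iff 6 = 2
(not Q implies (Q and Q)) and (Q iff (R implies P)) = 4 and 2 = 2
Q implies Q = 2 implies 2 = 6
(Q implies Q) and R = 6 and 2 = 2
Q and Q = 2 and 2 = 2
((Q implies Q) and R) implies (Q and Q) = 2 implies 2 = 6
((not Q implies (Q and Q)) and (Q iff (R implies P))) implies (((Q implies Q) and R) implies (Q and Q)) = 2 implies 6 = 6
not (((Q and Q) implies R) and (not R iff (R and R))) implies (((not Q implies (Q and Q)) and (Q iff (R implies P))) implies (((Q implies Q) and R) implies (Q and Q))) = 2 implies 6 = 6
((not Q implies (((Q iff Q) and (P implies Q)) implies (Q and P))) and (not Q implies R)) and (not (((Q and Q) implies R) and (not R iff (R and R))) implies (((not Q implies (Q and Q)) and (Q iff (R implies P))) implies (((Q implies Q) and R) implies (Q and Q)))) = 4 and 6 = 4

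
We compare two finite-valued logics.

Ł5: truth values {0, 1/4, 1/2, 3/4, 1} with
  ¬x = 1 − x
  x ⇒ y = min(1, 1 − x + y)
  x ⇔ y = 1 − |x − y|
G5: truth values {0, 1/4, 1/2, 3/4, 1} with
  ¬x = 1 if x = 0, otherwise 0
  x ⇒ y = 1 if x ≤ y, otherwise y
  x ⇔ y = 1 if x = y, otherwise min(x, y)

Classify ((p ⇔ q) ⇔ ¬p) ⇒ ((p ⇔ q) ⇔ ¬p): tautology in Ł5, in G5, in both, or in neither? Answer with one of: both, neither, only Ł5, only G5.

both

In Ł5: every assignment gives 1 — tautology.
In G5: every assignment gives 1 — tautology.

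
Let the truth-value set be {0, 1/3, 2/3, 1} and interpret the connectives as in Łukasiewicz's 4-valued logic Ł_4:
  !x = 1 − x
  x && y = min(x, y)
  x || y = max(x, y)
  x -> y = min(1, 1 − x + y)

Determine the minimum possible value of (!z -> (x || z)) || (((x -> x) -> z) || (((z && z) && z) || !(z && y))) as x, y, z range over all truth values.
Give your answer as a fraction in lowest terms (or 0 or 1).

2/3

Take x = 0, y = 1/3, z = 1/3:
!z = !1/3 = 2/3
x || z = 0 || 1/3 = 1/3
!z -> (x || z) = 2/3 -> 1/3 = 2/3
x -> x = 0 -> 0 = 1
(x -> x) -> z = 1 -> 1/3 = 1/3
z && z = 1/3 && 1/3 = 1/3
(z && z) && z = 1/3 && 1/3 = 1/3
z && y = 1/3 && 1/3 = 1/3
!(z && y) = !1/3 = 2/3
((z && z) && z) || !(z && y) = 1/3 || 2/3 = 2/3
((x -> x) -> z) || (((z && z) && z) || !(z && y)) = 1/3 || 2/3 = 2/3
(!z -> (x || z)) || (((x -> x) -> z) || (((z && z) && z) || !(z && y))) = 2/3 || 2/3 = 2/3
No assignment yields a value below 2/3, so this is the minimum.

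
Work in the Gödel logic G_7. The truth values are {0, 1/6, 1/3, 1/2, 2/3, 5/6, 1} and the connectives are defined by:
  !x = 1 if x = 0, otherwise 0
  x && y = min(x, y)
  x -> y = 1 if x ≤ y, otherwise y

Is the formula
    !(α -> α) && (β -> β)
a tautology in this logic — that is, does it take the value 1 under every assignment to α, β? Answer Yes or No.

Counterexample: take α = 0, β = 0.
α -> α = 0 -> 0 = 1
!(α -> α) = !1 = 0
β -> β = 0 -> 0 = 1
!(α -> α) && (β -> β) = 0 && 1 = 0
This gives 0 ≠ 1.

No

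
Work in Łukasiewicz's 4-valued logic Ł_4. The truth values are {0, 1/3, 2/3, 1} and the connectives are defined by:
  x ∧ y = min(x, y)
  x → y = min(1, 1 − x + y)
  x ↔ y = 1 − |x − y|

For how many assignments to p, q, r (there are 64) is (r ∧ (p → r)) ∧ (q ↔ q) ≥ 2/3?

32

value 1: 16 assignments (counts)
value 2/3: 16 assignments (counts)
value 1/3: 16 assignments
value 0: 16 assignments
So 32 of the 64 assignments meet the threshold.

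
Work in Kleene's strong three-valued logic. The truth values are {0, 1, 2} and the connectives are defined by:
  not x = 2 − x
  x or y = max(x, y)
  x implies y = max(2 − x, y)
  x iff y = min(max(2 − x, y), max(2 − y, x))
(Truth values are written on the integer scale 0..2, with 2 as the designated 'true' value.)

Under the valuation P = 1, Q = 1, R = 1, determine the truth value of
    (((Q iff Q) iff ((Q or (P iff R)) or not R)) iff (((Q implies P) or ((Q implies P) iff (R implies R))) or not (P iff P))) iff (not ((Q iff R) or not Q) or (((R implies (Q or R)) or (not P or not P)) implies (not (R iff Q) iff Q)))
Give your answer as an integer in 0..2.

1

Q iff Q = 1 iff 1 = 1
P iff R = 1 iff 1 = 1
Q or (P iff R) = 1 or 1 = 1
not R = not 1 = 1
(Q or (P iff R)) or not R = 1 or 1 = 1
(Q iff Q) iff ((Q or (P iff R)) or not R) = 1 iff 1 = 1
Q implies P = 1 implies 1 = 1
Q implies P = 1 implies 1 = 1
R implies R = 1 implies 1 = 1
(Q implies P) iff (R implies R) = 1 iff 1 = 1
(Q implies P) or ((Q implies P) iff (R implies R)) = 1 or 1 = 1
P iff P = 1 iff 1 = 1
not (P iff P) = not 1 = 1
((Q implies P) or ((Q implies P) iff (R implies R))) or not (P iff P) = 1 or 1 = 1
((Q iff Q) iff ((Q or (P iff R)) or not R)) iff (((Q implies P) or ((Q implies P) iff (R implies R))) or not (P iff P)) = 1 iff 1 = 1
Q iff R = 1 iff 1 = 1
not Q = not 1 = 1
(Q iff R) or not Q = 1 or 1 = 1
not ((Q iff R) or not Q) = not 1 = 1
Q or R = 1 or 1 = 1
R implies (Q or R) = 1 implies 1 = 1
not P = not 1 = 1
not P = not 1 = 1
not P or not P = 1 or 1 = 1
(R implies (Q or R)) or (not P or not P) = 1 or 1 = 1
R iff Q = 1 iff 1 = 1
not (R iff Q) = not 1 = 1
not (R iff Q) iff Q = 1 iff 1 = 1
((R implies (Q or R)) or (not P or not P)) implies (not (R iff Q) iff Q) = 1 implies 1 = 1
not ((Q iff R) or not Q) or (((R implies (Q or R)) or (not P or not P)) implies (not (R iff Q) iff Q)) = 1 or 1 = 1
(((Q iff Q) iff ((Q or (P iff R)) or not R)) iff (((Q implies P) or ((Q implies P) iff (R implies R))) or not (P iff P))) iff (not ((Q iff R) or not Q) or (((R implies (Q or R)) or (not P or not P)) implies (not (R iff Q) iff Q))) = 1 iff 1 = 1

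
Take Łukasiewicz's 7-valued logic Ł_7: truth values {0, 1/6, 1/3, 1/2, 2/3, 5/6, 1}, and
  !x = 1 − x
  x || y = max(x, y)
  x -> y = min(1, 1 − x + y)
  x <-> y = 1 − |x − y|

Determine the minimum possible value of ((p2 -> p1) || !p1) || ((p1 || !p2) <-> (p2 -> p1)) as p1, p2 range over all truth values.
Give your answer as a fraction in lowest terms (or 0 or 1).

Take p1 = 1/3, p2 = 2/3:
p2 -> p1 = 2/3 -> 1/3 = 2/3
!p1 = !1/3 = 2/3
(p2 -> p1) || !p1 = 2/3 || 2/3 = 2/3
!p2 = !2/3 = 1/3
p1 || !p2 = 1/3 || 1/3 = 1/3
p2 -> p1 = 2/3 -> 1/3 = 2/3
(p1 || !p2) <-> (p2 -> p1) = 1/3 <-> 2/3 = 2/3
((p2 -> p1) || !p1) || ((p1 || !p2) <-> (p2 -> p1)) = 2/3 || 2/3 = 2/3
No assignment yields a value below 2/3, so this is the minimum.

2/3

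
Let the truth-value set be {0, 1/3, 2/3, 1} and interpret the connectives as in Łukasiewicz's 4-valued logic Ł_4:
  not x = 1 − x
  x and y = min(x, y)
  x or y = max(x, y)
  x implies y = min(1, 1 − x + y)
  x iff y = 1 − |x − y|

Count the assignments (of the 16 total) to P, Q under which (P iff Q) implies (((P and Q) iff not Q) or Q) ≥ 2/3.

14

P = 0, Q = 0 ↦ 0  <
P = 0, Q = 1/3 ↦ 2/3  ≥
P = 0, Q = 2/3 ↦ 1  ≥
P = 0, Q = 1 ↦ 1  ≥
P = 1/3, Q = 0 ↦ 1/3  <
P = 1/3, Q = 1/3 ↦ 2/3  ≥
P = 1/3, Q = 2/3 ↦ 1  ≥
P = 1/3, Q = 1 ↦ 1  ≥
P = 2/3, Q = 0 ↦ 2/3  ≥
P = 2/3, Q = 1/3 ↦ 1  ≥
P = 2/3, Q = 2/3 ↦ 2/3  ≥
P = 2/3, Q = 1 ↦ 1  ≥
P = 1, Q = 0 ↦ 1  ≥
P = 1, Q = 1/3 ↦ 1  ≥
P = 1, Q = 2/3 ↦ 1  ≥
P = 1, Q = 1 ↦ 1  ≥
So 14 of the 16 assignments meet the threshold.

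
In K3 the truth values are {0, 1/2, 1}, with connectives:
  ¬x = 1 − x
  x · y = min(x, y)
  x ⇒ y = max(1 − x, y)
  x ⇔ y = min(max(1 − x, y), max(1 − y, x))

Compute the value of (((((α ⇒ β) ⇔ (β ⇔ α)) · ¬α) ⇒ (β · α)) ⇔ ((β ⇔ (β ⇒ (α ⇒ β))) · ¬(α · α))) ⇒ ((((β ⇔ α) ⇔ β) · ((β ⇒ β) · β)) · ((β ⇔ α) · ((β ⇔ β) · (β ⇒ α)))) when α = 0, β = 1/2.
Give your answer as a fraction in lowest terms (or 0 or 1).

1/2

α ⇒ β = 0 ⇒ 1/2 = 1
β ⇔ α = 1/2 ⇔ 0 = 1/2
(α ⇒ β) ⇔ (β ⇔ α) = 1 ⇔ 1/2 = 1/2
¬α = ¬0 = 1
((α ⇒ β) ⇔ (β ⇔ α)) · ¬α = 1/2 · 1 = 1/2
β · α = 1/2 · 0 = 0
(((α ⇒ β) ⇔ (β ⇔ α)) · ¬α) ⇒ (β · α) = 1/2 ⇒ 0 = 1/2
α ⇒ β = 0 ⇒ 1/2 = 1
β ⇒ (α ⇒ β) = 1/2 ⇒ 1 = 1
β ⇔ (β ⇒ (α ⇒ β)) = 1/2 ⇔ 1 = 1/2
α · α = 0 · 0 = 0
¬(α · α) = ¬0 = 1
(β ⇔ (β ⇒ (α ⇒ β))) · ¬(α · α) = 1/2 · 1 = 1/2
((((α ⇒ β) ⇔ (β ⇔ α)) · ¬α) ⇒ (β · α)) ⇔ ((β ⇔ (β ⇒ (α ⇒ β))) · ¬(α · α)) = 1/2 ⇔ 1/2 = 1/2
β ⇔ α = 1/2 ⇔ 0 = 1/2
(β ⇔ α) ⇔ β = 1/2 ⇔ 1/2 = 1/2
β ⇒ β = 1/2 ⇒ 1/2 = 1/2
(β ⇒ β) · β = 1/2 · 1/2 = 1/2
((β ⇔ α) ⇔ β) · ((β ⇒ β) · β) = 1/2 · 1/2 = 1/2
β ⇔ α = 1/2 ⇔ 0 = 1/2
β ⇔ β = 1/2 ⇔ 1/2 = 1/2
β ⇒ α = 1/2 ⇒ 0 = 1/2
(β ⇔ β) · (β ⇒ α) = 1/2 · 1/2 = 1/2
(β ⇔ α) · ((β ⇔ β) · (β ⇒ α)) = 1/2 · 1/2 = 1/2
(((β ⇔ α) ⇔ β) · ((β ⇒ β) · β)) · ((β ⇔ α) · ((β ⇔ β) · (β ⇒ α))) = 1/2 · 1/2 = 1/2
(((((α ⇒ β) ⇔ (β ⇔ α)) · ¬α) ⇒ (β · α)) ⇔ ((β ⇔ (β ⇒ (α ⇒ β))) · ¬(α · α))) ⇒ ((((β ⇔ α) ⇔ β) · ((β ⇒ β) · β)) · ((β ⇔ α) · ((β ⇔ β) · (β ⇒ α)))) = 1/2 ⇒ 1/2 = 1/2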